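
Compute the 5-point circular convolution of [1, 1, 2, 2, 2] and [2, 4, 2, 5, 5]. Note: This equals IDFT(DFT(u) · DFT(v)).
Either evaluate y[k] = Σ_j u[j]·v[(k-j) mod 5] directly, or use IDFT(DFT(u) · DFT(v)). y[0] = 1×2 + 1×5 + 2×5 + 2×2 + 2×4 = 29; y[1] = 1×4 + 1×2 + 2×5 + 2×5 + 2×2 = 30; y[2] = 1×2 + 1×4 + 2×2 + 2×5 + 2×5 = 30; y[3] = 1×5 + 1×2 + 2×4 + 2×2 + 2×5 = 29; y[4] = 1×5 + 1×5 + 2×2 + 2×4 + 2×2 = 26. Result: [29, 30, 30, 29, 26]

[29, 30, 30, 29, 26]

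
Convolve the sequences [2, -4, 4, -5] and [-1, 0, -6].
y[0] = 2×-1 = -2; y[1] = 2×0 + -4×-1 = 4; y[2] = 2×-6 + -4×0 + 4×-1 = -16; y[3] = -4×-6 + 4×0 + -5×-1 = 29; y[4] = 4×-6 + -5×0 = -24; y[5] = -5×-6 = 30

[-2, 4, -16, 29, -24, 30]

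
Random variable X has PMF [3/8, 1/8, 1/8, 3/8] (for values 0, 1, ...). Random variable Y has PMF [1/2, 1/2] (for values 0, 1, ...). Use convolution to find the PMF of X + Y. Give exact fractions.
P(X+Y=k) = Σ_i P(X=i)·P(Y=k-i) — a convolution of [3/8, 1/8, 1/8, 3/8] and [1/2, 1/2]. P(X+Y=0) = (3/8)×(1/2) = 3/16; P(X+Y=1) = (3/8)×(1/2) + (1/8)×(1/2) = 3/16 + 1/16 = 1/4; P(X+Y=2) = (1/8)×(1/2) + (1/8)×(1/2) = 1/16 + 1/16 = 1/8; P(X+Y=3) = (1/8)×(1/2) + (3/8)×(1/2) = 1/16 + 3/16 = 1/4; P(X+Y=4) = (3/8)×(1/2) = 3/16. PMF: [3/16, 1/4, 1/8, 1/4, 3/16] (sums to 1 ✓)

[3/16, 1/4, 1/8, 1/4, 3/16]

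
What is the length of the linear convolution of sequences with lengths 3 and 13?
Linear/full convolution length: m + n - 1 = 3 + 13 - 1 = 15

15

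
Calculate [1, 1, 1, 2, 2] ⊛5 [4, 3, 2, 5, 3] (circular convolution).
Use y[k] = Σ_j u[j]·v[(k-j) mod 5]. y[0] = 1×4 + 1×3 + 1×5 + 2×2 + 2×3 = 22; y[1] = 1×3 + 1×4 + 1×3 + 2×5 + 2×2 = 24; y[2] = 1×2 + 1×3 + 1×4 + 2×3 + 2×5 = 25; y[3] = 1×5 + 1×2 + 1×3 + 2×4 + 2×3 = 24; y[4] = 1×3 + 1×5 + 1×2 + 2×3 + 2×4 = 24. Result: [22, 24, 25, 24, 24]

[22, 24, 25, 24, 24]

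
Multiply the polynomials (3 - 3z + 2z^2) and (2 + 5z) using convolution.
Ascending coefficients: a = [3, -3, 2], b = [2, 5]. c[0] = 3×2 = 6; c[1] = 3×5 + -3×2 = 9; c[2] = -3×5 + 2×2 = -11; c[3] = 2×5 = 10. Result coefficients: [6, 9, -11, 10] → 6 + 9z - 11z^2 + 10z^3

6 + 9z - 11z^2 + 10z^3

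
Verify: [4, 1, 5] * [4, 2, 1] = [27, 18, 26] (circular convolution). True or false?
Recompute circular convolution of [4, 1, 5] and [4, 2, 1]: y[0] = 4×4 + 1×1 + 5×2 = 27; y[1] = 4×2 + 1×4 + 5×1 = 17; y[2] = 4×1 + 1×2 + 5×4 = 26 → [27, 17, 26]. Compare to given [27, 18, 26]: they differ at index 1: given 18, correct 17, so answer: No

No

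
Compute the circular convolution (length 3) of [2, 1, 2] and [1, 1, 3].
Use y[k] = Σ_j a[j]·b[(k-j) mod 3]. y[0] = 2×1 + 1×3 + 2×1 = 7; y[1] = 2×1 + 1×1 + 2×3 = 9; y[2] = 2×3 + 1×1 + 2×1 = 9. Result: [7, 9, 9]

[7, 9, 9]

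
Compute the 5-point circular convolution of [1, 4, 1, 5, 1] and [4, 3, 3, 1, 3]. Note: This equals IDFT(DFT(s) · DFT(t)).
Either evaluate y[k] = Σ_j s[j]·t[(k-j) mod 5] directly, or use IDFT(DFT(s) · DFT(t)). y[0] = 1×4 + 4×3 + 1×1 + 5×3 + 1×3 = 35; y[1] = 1×3 + 4×4 + 1×3 + 5×1 + 1×3 = 30; y[2] = 1×3 + 4×3 + 1×4 + 5×3 + 1×1 = 35; y[3] = 1×1 + 4×3 + 1×3 + 5×4 + 1×3 = 39; y[4] = 1×3 + 4×1 + 1×3 + 5×3 + 1×4 = 29. Result: [35, 30, 35, 39, 29]

[35, 30, 35, 39, 29]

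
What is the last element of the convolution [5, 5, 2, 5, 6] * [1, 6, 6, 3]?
Use y[k] = Σ_i a[i]·b[k-i] at k=7. y[7] = 6×3 = 18

18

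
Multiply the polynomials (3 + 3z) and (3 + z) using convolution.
Ascending coefficients: a = [3, 3], b = [3, 1]. c[0] = 3×3 = 9; c[1] = 3×1 + 3×3 = 12; c[2] = 3×1 = 3. Result coefficients: [9, 12, 3] → 9 + 12z + 3z^2

9 + 12z + 3z^2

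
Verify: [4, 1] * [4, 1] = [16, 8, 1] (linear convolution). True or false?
Recompute linear convolution of [4, 1] and [4, 1]: y[0] = 4×4 = 16; y[1] = 4×1 + 1×4 = 8; y[2] = 1×1 = 1 → [16, 8, 1]. Given [16, 8, 1] matches, so answer: Yes

Yes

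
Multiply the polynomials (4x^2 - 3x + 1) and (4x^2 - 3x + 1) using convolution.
Ascending coefficients: a = [1, -3, 4], b = [1, -3, 4]. c[0] = 1×1 = 1; c[1] = 1×-3 + -3×1 = -6; c[2] = 1×4 + -3×-3 + 4×1 = 17; c[3] = -3×4 + 4×-3 = -24; c[4] = 4×4 = 16. Result coefficients: [1, -6, 17, -24, 16] → 16x^4 - 24x^3 + 17x^2 - 6x + 1

16x^4 - 24x^3 + 17x^2 - 6x + 1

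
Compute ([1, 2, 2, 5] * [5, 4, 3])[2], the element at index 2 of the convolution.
Use y[k] = Σ_i a[i]·b[k-i] at k=2. y[2] = 1×3 + 2×4 + 2×5 = 21

21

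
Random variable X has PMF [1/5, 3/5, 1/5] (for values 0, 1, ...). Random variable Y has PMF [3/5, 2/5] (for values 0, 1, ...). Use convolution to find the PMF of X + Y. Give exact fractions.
P(X+Y=k) = Σ_i P(X=i)·P(Y=k-i) — a convolution of [1/5, 3/5, 1/5] and [3/5, 2/5]. P(X+Y=0) = (1/5)×(3/5) = 3/25; P(X+Y=1) = (1/5)×(2/5) + (3/5)×(3/5) = 2/25 + 9/25 = 11/25; P(X+Y=2) = (3/5)×(2/5) + (1/5)×(3/5) = 6/25 + 3/25 = 9/25; P(X+Y=3) = (1/5)×(2/5) = 2/25. PMF: [3/25, 11/25, 9/25, 2/25] (sums to 1 ✓)

[3/25, 11/25, 9/25, 2/25]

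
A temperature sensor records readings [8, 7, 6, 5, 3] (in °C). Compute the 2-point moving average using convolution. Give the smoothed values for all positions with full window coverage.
2-point moving average kernel = [1, 1]. Apply in 'valid' mode (full window coverage): avg[0] = (8 + 7) / 2 = 7.5; avg[1] = (7 + 6) / 2 = 6.5; avg[2] = (6 + 5) / 2 = 5.5; avg[3] = (5 + 3) / 2 = 4.0. Smoothed values: [7.5, 6.5, 5.5, 4.0]

[7.5, 6.5, 5.5, 4.0]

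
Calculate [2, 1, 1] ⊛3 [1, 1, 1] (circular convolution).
Use y[k] = Σ_j f[j]·g[(k-j) mod 3]. y[0] = 2×1 + 1×1 + 1×1 = 4; y[1] = 2×1 + 1×1 + 1×1 = 4; y[2] = 2×1 + 1×1 + 1×1 = 4. Result: [4, 4, 4]

[4, 4, 4]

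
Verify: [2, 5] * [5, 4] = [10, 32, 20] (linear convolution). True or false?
Recompute linear convolution of [2, 5] and [5, 4]: y[0] = 2×5 = 10; y[1] = 2×4 + 5×5 = 33; y[2] = 5×4 = 20 → [10, 33, 20]. Compare to given [10, 32, 20]: they differ at index 1: given 32, correct 33, so answer: No

No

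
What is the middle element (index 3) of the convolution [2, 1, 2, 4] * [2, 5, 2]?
Use y[k] = Σ_i a[i]·b[k-i] at k=3. y[3] = 1×2 + 2×5 + 4×2 = 20

20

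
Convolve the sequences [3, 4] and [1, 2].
y[0] = 3×1 = 3; y[1] = 3×2 + 4×1 = 10; y[2] = 4×2 = 8

[3, 10, 8]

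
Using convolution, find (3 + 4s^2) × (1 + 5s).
Ascending coefficients: a = [3, 0, 4], b = [1, 5]. c[0] = 3×1 = 3; c[1] = 3×5 + 0×1 = 15; c[2] = 0×5 + 4×1 = 4; c[3] = 4×5 = 20. Result coefficients: [3, 15, 4, 20] → 3 + 15s + 4s^2 + 20s^3

3 + 15s + 4s^2 + 20s^3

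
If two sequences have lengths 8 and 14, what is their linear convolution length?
Linear/full convolution length: m + n - 1 = 8 + 14 - 1 = 21

21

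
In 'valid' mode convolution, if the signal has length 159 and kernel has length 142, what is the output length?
'Valid' mode counts only positions where the kernel fully overlaps the signal: m - n + 1 = 159 - 142 + 1 = 18

18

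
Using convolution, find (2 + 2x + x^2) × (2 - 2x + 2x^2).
Ascending coefficients: a = [2, 2, 1], b = [2, -2, 2]. c[0] = 2×2 = 4; c[1] = 2×-2 + 2×2 = 0; c[2] = 2×2 + 2×-2 + 1×2 = 2; c[3] = 2×2 + 1×-2 = 2; c[4] = 1×2 = 2. Result coefficients: [4, 0, 2, 2, 2] → 4 + 2x^2 + 2x^3 + 2x^4

4 + 2x^2 + 2x^3 + 2x^4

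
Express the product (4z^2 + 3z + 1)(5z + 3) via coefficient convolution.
Ascending coefficients: a = [1, 3, 4], b = [3, 5]. c[0] = 1×3 = 3; c[1] = 1×5 + 3×3 = 14; c[2] = 3×5 + 4×3 = 27; c[3] = 4×5 = 20. Result coefficients: [3, 14, 27, 20] → 20z^3 + 27z^2 + 14z + 3

20z^3 + 27z^2 + 14z + 3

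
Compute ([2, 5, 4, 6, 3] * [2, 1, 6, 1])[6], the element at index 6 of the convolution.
Use y[k] = Σ_i a[i]·b[k-i] at k=6. y[6] = 6×1 + 3×6 = 24

24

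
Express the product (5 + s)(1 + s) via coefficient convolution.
Ascending coefficients: a = [5, 1], b = [1, 1]. c[0] = 5×1 = 5; c[1] = 5×1 + 1×1 = 6; c[2] = 1×1 = 1. Result coefficients: [5, 6, 1] → 5 + 6s + s^2

5 + 6s + s^2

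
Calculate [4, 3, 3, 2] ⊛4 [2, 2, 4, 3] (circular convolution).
Use y[k] = Σ_j a[j]·b[(k-j) mod 4]. y[0] = 4×2 + 3×3 + 3×4 + 2×2 = 33; y[1] = 4×2 + 3×2 + 3×3 + 2×4 = 31; y[2] = 4×4 + 3×2 + 3×2 + 2×3 = 34; y[3] = 4×3 + 3×4 + 3×2 + 2×2 = 34. Result: [33, 31, 34, 34]

[33, 31, 34, 34]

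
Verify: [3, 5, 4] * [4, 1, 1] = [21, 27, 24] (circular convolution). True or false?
Recompute circular convolution of [3, 5, 4] and [4, 1, 1]: y[0] = 3×4 + 5×1 + 4×1 = 21; y[1] = 3×1 + 5×4 + 4×1 = 27; y[2] = 3×1 + 5×1 + 4×4 = 24 → [21, 27, 24]. Given [21, 27, 24] matches, so answer: Yes

Yes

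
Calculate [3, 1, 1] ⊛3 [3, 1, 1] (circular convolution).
Use y[k] = Σ_j a[j]·b[(k-j) mod 3]. y[0] = 3×3 + 1×1 + 1×1 = 11; y[1] = 3×1 + 1×3 + 1×1 = 7; y[2] = 3×1 + 1×1 + 1×3 = 7. Result: [11, 7, 7]

[11, 7, 7]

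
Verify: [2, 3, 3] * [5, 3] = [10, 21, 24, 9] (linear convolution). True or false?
Recompute linear convolution of [2, 3, 3] and [5, 3]: y[0] = 2×5 = 10; y[1] = 2×3 + 3×5 = 21; y[2] = 3×3 + 3×5 = 24; y[3] = 3×3 = 9 → [10, 21, 24, 9]. Given [10, 21, 24, 9] matches, so answer: Yes

Yes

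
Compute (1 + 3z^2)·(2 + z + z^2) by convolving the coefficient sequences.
Ascending coefficients: a = [1, 0, 3], b = [2, 1, 1]. c[0] = 1×2 = 2; c[1] = 1×1 + 0×2 = 1; c[2] = 1×1 + 0×1 + 3×2 = 7; c[3] = 0×1 + 3×1 = 3; c[4] = 3×1 = 3. Result coefficients: [2, 1, 7, 3, 3] → 2 + z + 7z^2 + 3z^3 + 3z^4

2 + z + 7z^2 + 3z^3 + 3z^4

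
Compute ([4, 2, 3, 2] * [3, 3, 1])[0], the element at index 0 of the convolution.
Use y[k] = Σ_i a[i]·b[k-i] at k=0. y[0] = 4×3 = 12

12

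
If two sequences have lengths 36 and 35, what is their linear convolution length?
Linear/full convolution length: m + n - 1 = 36 + 35 - 1 = 70

70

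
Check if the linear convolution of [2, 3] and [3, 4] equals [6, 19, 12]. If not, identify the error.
Recompute linear convolution of [2, 3] and [3, 4]: y[0] = 2×3 = 6; y[1] = 2×4 + 3×3 = 17; y[2] = 3×4 = 12 → [6, 17, 12]. Compare to given [6, 19, 12]: they differ at index 1: given 19, correct 17, so answer: No

No. Error at index 1: given 19, correct 17.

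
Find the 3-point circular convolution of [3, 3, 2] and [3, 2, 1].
Use y[k] = Σ_j a[j]·b[(k-j) mod 3]. y[0] = 3×3 + 3×1 + 2×2 = 16; y[1] = 3×2 + 3×3 + 2×1 = 17; y[2] = 3×1 + 3×2 + 2×3 = 15. Result: [16, 17, 15]

[16, 17, 15]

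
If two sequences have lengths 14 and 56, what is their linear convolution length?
Linear/full convolution length: m + n - 1 = 14 + 56 - 1 = 69

69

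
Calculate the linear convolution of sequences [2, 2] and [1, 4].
y[0] = 2×1 = 2; y[1] = 2×4 + 2×1 = 10; y[2] = 2×4 = 8

[2, 10, 8]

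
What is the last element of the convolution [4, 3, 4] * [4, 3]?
Use y[k] = Σ_i a[i]·b[k-i] at k=3. y[3] = 4×3 = 12

12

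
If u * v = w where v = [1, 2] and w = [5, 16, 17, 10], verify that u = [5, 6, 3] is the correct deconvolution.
Forward-compute [5, 6, 3] * [1, 2]: w[0] = 5×1 = 5; w[1] = 5×2 + 6×1 = 16; w[2] = 6×2 + 3×1 = 15; w[3] = 3×2 = 6 → [5, 16, 15, 6]. Does not match given w = [5, 16, 17, 10].

Not verified. [5, 6, 3] * [1, 2] = [5, 16, 15, 6], which differs from [5, 16, 17, 10] at index 2.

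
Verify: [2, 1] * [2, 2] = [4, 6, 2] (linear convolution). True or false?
Recompute linear convolution of [2, 1] and [2, 2]: y[0] = 2×2 = 4; y[1] = 2×2 + 1×2 = 6; y[2] = 1×2 = 2 → [4, 6, 2]. Given [4, 6, 2] matches, so answer: Yes

Yes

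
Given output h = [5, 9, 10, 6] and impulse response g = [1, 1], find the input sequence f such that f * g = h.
Deconvolve h=[5, 9, 10, 6] by g=[1, 1]. Since g[0]=1, solve forward: f[0] = h[0] / 1 = 5; f[1] = (h[1] - 5×1) / 1 = 4; f[2] = (h[2] - 4×1) / 1 = 6. So f = [5, 4, 6]. Check by forward convolution: h[0] = 5×1 = 5; h[1] = 5×1 + 4×1 = 9; h[2] = 4×1 + 6×1 = 10; h[3] = 6×1 = 6

[5, 4, 6]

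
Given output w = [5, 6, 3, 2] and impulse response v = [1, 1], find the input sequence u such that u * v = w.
Deconvolve w=[5, 6, 3, 2] by v=[1, 1]. Since v[0]=1, solve forward: u[0] = w[0] / 1 = 5; u[1] = (w[1] - 5×1) / 1 = 1; u[2] = (w[2] - 1×1) / 1 = 2. So u = [5, 1, 2]. Check by forward convolution: w[0] = 5×1 = 5; w[1] = 5×1 + 1×1 = 6; w[2] = 1×1 + 2×1 = 3; w[3] = 2×1 = 2

[5, 1, 2]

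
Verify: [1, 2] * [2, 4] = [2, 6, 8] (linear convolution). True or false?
Recompute linear convolution of [1, 2] and [2, 4]: y[0] = 1×2 = 2; y[1] = 1×4 + 2×2 = 8; y[2] = 2×4 = 8 → [2, 8, 8]. Compare to given [2, 6, 8]: they differ at index 1: given 6, correct 8, so answer: No

No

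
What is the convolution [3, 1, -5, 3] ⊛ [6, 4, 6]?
y[0] = 3×6 = 18; y[1] = 3×4 + 1×6 = 18; y[2] = 3×6 + 1×4 + -5×6 = -8; y[3] = 1×6 + -5×4 + 3×6 = 4; y[4] = -5×6 + 3×4 = -18; y[5] = 3×6 = 18

[18, 18, -8, 4, -18, 18]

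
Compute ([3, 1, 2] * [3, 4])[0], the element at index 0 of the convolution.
Use y[k] = Σ_i a[i]·b[k-i] at k=0. y[0] = 3×3 = 9

9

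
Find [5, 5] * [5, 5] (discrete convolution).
y[0] = 5×5 = 25; y[1] = 5×5 + 5×5 = 50; y[2] = 5×5 = 25

[25, 50, 25]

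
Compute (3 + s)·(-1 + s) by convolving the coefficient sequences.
Ascending coefficients: a = [3, 1], b = [-1, 1]. c[0] = 3×-1 = -3; c[1] = 3×1 + 1×-1 = 2; c[2] = 1×1 = 1. Result coefficients: [-3, 2, 1] → -3 + 2s + s^2

-3 + 2s + s^2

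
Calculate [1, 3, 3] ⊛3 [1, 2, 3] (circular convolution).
Use y[k] = Σ_j u[j]·v[(k-j) mod 3]. y[0] = 1×1 + 3×3 + 3×2 = 16; y[1] = 1×2 + 3×1 + 3×3 = 14; y[2] = 1×3 + 3×2 + 3×1 = 12. Result: [16, 14, 12]

[16, 14, 12]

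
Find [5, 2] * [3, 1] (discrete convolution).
y[0] = 5×3 = 15; y[1] = 5×1 + 2×3 = 11; y[2] = 2×1 = 2

[15, 11, 2]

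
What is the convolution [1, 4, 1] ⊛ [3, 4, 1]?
y[0] = 1×3 = 3; y[1] = 1×4 + 4×3 = 16; y[2] = 1×1 + 4×4 + 1×3 = 20; y[3] = 4×1 + 1×4 = 8; y[4] = 1×1 = 1

[3, 16, 20, 8, 1]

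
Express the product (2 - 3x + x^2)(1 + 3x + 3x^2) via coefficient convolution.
Ascending coefficients: a = [2, -3, 1], b = [1, 3, 3]. c[0] = 2×1 = 2; c[1] = 2×3 + -3×1 = 3; c[2] = 2×3 + -3×3 + 1×1 = -2; c[3] = -3×3 + 1×3 = -6; c[4] = 1×3 = 3. Result coefficients: [2, 3, -2, -6, 3] → 2 + 3x - 2x^2 - 6x^3 + 3x^4

2 + 3x - 2x^2 - 6x^3 + 3x^4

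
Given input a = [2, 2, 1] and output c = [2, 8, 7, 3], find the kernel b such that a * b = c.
Output length 4 = len(a) + len(b) - 1 ⇒ len(b) = 2. Solve b forward using b[k] = (c[k] - Σ_{i≥1} a[i]·b[k-i]) / a[0]: b[0] = c[0] / a[0] = 2 / 2 = 1; b[1] = (c[1] - 2×1) / a[0] = (8 - 2×1) / 2 = 3. So b = [1, 3]. Forward-check [2, 2, 1] * [1, 3]: c[0] = 2×1 = 2; c[1] = 2×3 + 2×1 = 8; c[2] = 2×3 + 1×1 = 7; c[3] = 1×3 = 3 → [2, 8, 7, 3] ✓

[1, 3]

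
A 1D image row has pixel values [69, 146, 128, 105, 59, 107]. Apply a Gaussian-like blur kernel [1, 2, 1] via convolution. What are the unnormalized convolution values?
Convolve image row [69, 146, 128, 105, 59, 107] with kernel [1, 2, 1]: y[0] = 69×1 = 69; y[1] = 69×2 + 146×1 = 284; y[2] = 69×1 + 146×2 + 128×1 = 489; y[3] = 146×1 + 128×2 + 105×1 = 507; y[4] = 128×1 + 105×2 + 59×1 = 397; y[5] = 105×1 + 59×2 + 107×1 = 330; y[6] = 59×1 + 107×2 = 273; y[7] = 107×1 = 107 → [69, 284, 489, 507, 397, 330, 273, 107]. Normalization factor = sum(kernel) = 4.

[69, 284, 489, 507, 397, 330, 273, 107]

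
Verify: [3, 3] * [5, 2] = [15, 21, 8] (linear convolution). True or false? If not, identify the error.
Recompute linear convolution of [3, 3] and [5, 2]: y[0] = 3×5 = 15; y[1] = 3×2 + 3×5 = 21; y[2] = 3×2 = 6 → [15, 21, 6]. Compare to given [15, 21, 8]: they differ at index 2: given 8, correct 6, so answer: No

No. Error at index 2: given 8, correct 6.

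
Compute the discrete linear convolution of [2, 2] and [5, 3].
y[0] = 2×5 = 10; y[1] = 2×3 + 2×5 = 16; y[2] = 2×3 = 6

[10, 16, 6]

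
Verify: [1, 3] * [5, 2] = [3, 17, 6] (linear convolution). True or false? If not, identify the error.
Recompute linear convolution of [1, 3] and [5, 2]: y[0] = 1×5 = 5; y[1] = 1×2 + 3×5 = 17; y[2] = 3×2 = 6 → [5, 17, 6]. Compare to given [3, 17, 6]: they differ at index 0: given 3, correct 5, so answer: No

No. Error at index 0: given 3, correct 5.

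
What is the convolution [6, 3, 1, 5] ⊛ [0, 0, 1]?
y[0] = 6×0 = 0; y[1] = 6×0 + 3×0 = 0; y[2] = 6×1 + 3×0 + 1×0 = 6; y[3] = 3×1 + 1×0 + 5×0 = 3; y[4] = 1×1 + 5×0 = 1; y[5] = 5×1 = 5

[0, 0, 6, 3, 1, 5]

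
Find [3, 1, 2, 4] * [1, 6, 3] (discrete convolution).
y[0] = 3×1 = 3; y[1] = 3×6 + 1×1 = 19; y[2] = 3×3 + 1×6 + 2×1 = 17; y[3] = 1×3 + 2×6 + 4×1 = 19; y[4] = 2×3 + 4×6 = 30; y[5] = 4×3 = 12

[3, 19, 17, 19, 30, 12]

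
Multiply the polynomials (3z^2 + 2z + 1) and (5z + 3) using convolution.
Ascending coefficients: a = [1, 2, 3], b = [3, 5]. c[0] = 1×3 = 3; c[1] = 1×5 + 2×3 = 11; c[2] = 2×5 + 3×3 = 19; c[3] = 3×5 = 15. Result coefficients: [3, 11, 19, 15] → 15z^3 + 19z^2 + 11z + 3

15z^3 + 19z^2 + 11z + 3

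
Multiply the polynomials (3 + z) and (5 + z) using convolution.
Ascending coefficients: a = [3, 1], b = [5, 1]. c[0] = 3×5 = 15; c[1] = 3×1 + 1×5 = 8; c[2] = 1×1 = 1. Result coefficients: [15, 8, 1] → 15 + 8z + z^2

15 + 8z + z^2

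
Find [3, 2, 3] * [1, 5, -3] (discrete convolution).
y[0] = 3×1 = 3; y[1] = 3×5 + 2×1 = 17; y[2] = 3×-3 + 2×5 + 3×1 = 4; y[3] = 2×-3 + 3×5 = 9; y[4] = 3×-3 = -9

[3, 17, 4, 9, -9]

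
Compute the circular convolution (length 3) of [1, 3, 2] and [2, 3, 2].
Use y[k] = Σ_j f[j]·g[(k-j) mod 3]. y[0] = 1×2 + 3×2 + 2×3 = 14; y[1] = 1×3 + 3×2 + 2×2 = 13; y[2] = 1×2 + 3×3 + 2×2 = 15. Result: [14, 13, 15]

[14, 13, 15]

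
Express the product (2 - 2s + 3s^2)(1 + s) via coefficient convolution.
Ascending coefficients: a = [2, -2, 3], b = [1, 1]. c[0] = 2×1 = 2; c[1] = 2×1 + -2×1 = 0; c[2] = -2×1 + 3×1 = 1; c[3] = 3×1 = 3. Result coefficients: [2, 0, 1, 3] → 2 + s^2 + 3s^3

2 + s^2 + 3s^3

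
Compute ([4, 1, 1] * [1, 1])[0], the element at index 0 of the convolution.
Use y[k] = Σ_i a[i]·b[k-i] at k=0. y[0] = 4×1 = 4

4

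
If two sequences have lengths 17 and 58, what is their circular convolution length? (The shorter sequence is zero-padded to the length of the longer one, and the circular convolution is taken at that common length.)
Circular convolution (zero-padding the shorter input) has length max(m, n) = max(17, 58) = 58

58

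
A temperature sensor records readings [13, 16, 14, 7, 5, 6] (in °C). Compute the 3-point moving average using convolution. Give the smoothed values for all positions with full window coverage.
3-point moving average kernel = [1, 1, 1]. Apply in 'valid' mode (full window coverage): avg[0] = (13 + 16 + 14) / 3 = 14.33; avg[1] = (16 + 14 + 7) / 3 = 12.33; avg[2] = (14 + 7 + 5) / 3 = 8.67; avg[3] = (7 + 5 + 6) / 3 = 6.0. Smoothed values: [14.33, 12.33, 8.67, 6.0]

[14.33, 12.33, 8.67, 6.0]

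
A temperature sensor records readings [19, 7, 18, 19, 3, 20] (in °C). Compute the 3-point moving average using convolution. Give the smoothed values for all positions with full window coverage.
3-point moving average kernel = [1, 1, 1]. Apply in 'valid' mode (full window coverage): avg[0] = (19 + 7 + 18) / 3 = 14.67; avg[1] = (7 + 18 + 19) / 3 = 14.67; avg[2] = (18 + 19 + 3) / 3 = 13.33; avg[3] = (19 + 3 + 20) / 3 = 14.0. Smoothed values: [14.67, 14.67, 13.33, 14.0]

[14.67, 14.67, 13.33, 14.0]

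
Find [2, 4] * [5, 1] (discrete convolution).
y[0] = 2×5 = 10; y[1] = 2×1 + 4×5 = 22; y[2] = 4×1 = 4

[10, 22, 4]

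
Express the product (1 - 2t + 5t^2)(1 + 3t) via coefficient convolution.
Ascending coefficients: a = [1, -2, 5], b = [1, 3]. c[0] = 1×1 = 1; c[1] = 1×3 + -2×1 = 1; c[2] = -2×3 + 5×1 = -1; c[3] = 5×3 = 15. Result coefficients: [1, 1, -1, 15] → 1 + t - t^2 + 15t^3

1 + t - t^2 + 15t^3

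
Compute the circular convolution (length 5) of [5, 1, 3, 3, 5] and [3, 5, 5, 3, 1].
Use y[k] = Σ_j s[j]·t[(k-j) mod 5]. y[0] = 5×3 + 1×1 + 3×3 + 3×5 + 5×5 = 65; y[1] = 5×5 + 1×3 + 3×1 + 3×3 + 5×5 = 65; y[2] = 5×5 + 1×5 + 3×3 + 3×1 + 5×3 = 57; y[3] = 5×3 + 1×5 + 3×5 + 3×3 + 5×1 = 49; y[4] = 5×1 + 1×3 + 3×5 + 3×5 + 5×3 = 53. Result: [65, 65, 57, 49, 53]

[65, 65, 57, 49, 53]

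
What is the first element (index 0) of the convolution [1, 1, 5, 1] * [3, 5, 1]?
Use y[k] = Σ_i a[i]·b[k-i] at k=0. y[0] = 1×3 = 3

3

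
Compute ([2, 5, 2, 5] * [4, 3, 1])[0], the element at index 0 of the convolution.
Use y[k] = Σ_i a[i]·b[k-i] at k=0. y[0] = 2×4 = 8

8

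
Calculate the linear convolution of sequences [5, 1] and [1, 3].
y[0] = 5×1 = 5; y[1] = 5×3 + 1×1 = 16; y[2] = 1×3 = 3

[5, 16, 3]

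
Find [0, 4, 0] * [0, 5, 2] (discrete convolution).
y[0] = 0×0 = 0; y[1] = 0×5 + 4×0 = 0; y[2] = 0×2 + 4×5 + 0×0 = 20; y[3] = 4×2 + 0×5 = 8; y[4] = 0×2 = 0

[0, 0, 20, 8, 0]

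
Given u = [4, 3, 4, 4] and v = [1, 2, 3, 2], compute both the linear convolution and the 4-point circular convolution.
Linear: y_lin[0] = 4×1 = 4; y_lin[1] = 4×2 + 3×1 = 11; y_lin[2] = 4×3 + 3×2 + 4×1 = 22; y_lin[3] = 4×2 + 3×3 + 4×2 + 4×1 = 29; y_lin[4] = 3×2 + 4×3 + 4×2 = 26; y_lin[5] = 4×2 + 4×3 = 20; y_lin[6] = 4×2 = 8 → [4, 11, 22, 29, 26, 20, 8]. Circular (length 4): y[0] = 4×1 + 3×2 + 4×3 + 4×2 = 30; y[1] = 4×2 + 3×1 + 4×2 + 4×3 = 31; y[2] = 4×3 + 3×2 + 4×1 + 4×2 = 30; y[3] = 4×2 + 3×3 + 4×2 + 4×1 = 29 → [30, 31, 30, 29]

Linear: [4, 11, 22, 29, 26, 20, 8], Circular: [30, 31, 30, 29]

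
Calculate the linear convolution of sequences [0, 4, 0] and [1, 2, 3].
y[0] = 0×1 = 0; y[1] = 0×2 + 4×1 = 4; y[2] = 0×3 + 4×2 + 0×1 = 8; y[3] = 4×3 + 0×2 = 12; y[4] = 0×3 = 0

[0, 4, 8, 12, 0]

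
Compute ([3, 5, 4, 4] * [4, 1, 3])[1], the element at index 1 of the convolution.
Use y[k] = Σ_i a[i]·b[k-i] at k=1. y[1] = 3×1 + 5×4 = 23

23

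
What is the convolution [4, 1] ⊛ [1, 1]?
y[0] = 4×1 = 4; y[1] = 4×1 + 1×1 = 5; y[2] = 1×1 = 1

[4, 5, 1]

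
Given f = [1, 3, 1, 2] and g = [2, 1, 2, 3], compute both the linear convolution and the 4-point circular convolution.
Linear: y_lin[0] = 1×2 = 2; y_lin[1] = 1×1 + 3×2 = 7; y_lin[2] = 1×2 + 3×1 + 1×2 = 7; y_lin[3] = 1×3 + 3×2 + 1×1 + 2×2 = 14; y_lin[4] = 3×3 + 1×2 + 2×1 = 13; y_lin[5] = 1×3 + 2×2 = 7; y_lin[6] = 2×3 = 6 → [2, 7, 7, 14, 13, 7, 6]. Circular (length 4): y[0] = 1×2 + 3×3 + 1×2 + 2×1 = 15; y[1] = 1×1 + 3×2 + 1×3 + 2×2 = 14; y[2] = 1×2 + 3×1 + 1×2 + 2×3 = 13; y[3] = 1×3 + 3×2 + 1×1 + 2×2 = 14 → [15, 14, 13, 14]

Linear: [2, 7, 7, 14, 13, 7, 6], Circular: [15, 14, 13, 14]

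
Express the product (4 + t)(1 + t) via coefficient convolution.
Ascending coefficients: a = [4, 1], b = [1, 1]. c[0] = 4×1 = 4; c[1] = 4×1 + 1×1 = 5; c[2] = 1×1 = 1. Result coefficients: [4, 5, 1] → 4 + 5t + t^2

4 + 5t + t^2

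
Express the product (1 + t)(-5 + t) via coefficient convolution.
Ascending coefficients: a = [1, 1], b = [-5, 1]. c[0] = 1×-5 = -5; c[1] = 1×1 + 1×-5 = -4; c[2] = 1×1 = 1. Result coefficients: [-5, -4, 1] → -5 - 4t + t^2

-5 - 4t + t^2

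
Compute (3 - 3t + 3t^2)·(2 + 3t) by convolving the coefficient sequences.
Ascending coefficients: a = [3, -3, 3], b = [2, 3]. c[0] = 3×2 = 6; c[1] = 3×3 + -3×2 = 3; c[2] = -3×3 + 3×2 = -3; c[3] = 3×3 = 9. Result coefficients: [6, 3, -3, 9] → 6 + 3t - 3t^2 + 9t^3

6 + 3t - 3t^2 + 9t^3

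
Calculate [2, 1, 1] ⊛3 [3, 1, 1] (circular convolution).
Use y[k] = Σ_j u[j]·v[(k-j) mod 3]. y[0] = 2×3 + 1×1 + 1×1 = 8; y[1] = 2×1 + 1×3 + 1×1 = 6; y[2] = 2×1 + 1×1 + 1×3 = 6. Result: [8, 6, 6]

[8, 6, 6]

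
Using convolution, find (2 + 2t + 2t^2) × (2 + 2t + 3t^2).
Ascending coefficients: a = [2, 2, 2], b = [2, 2, 3]. c[0] = 2×2 = 4; c[1] = 2×2 + 2×2 = 8; c[2] = 2×3 + 2×2 + 2×2 = 14; c[3] = 2×3 + 2×2 = 10; c[4] = 2×3 = 6. Result coefficients: [4, 8, 14, 10, 6] → 4 + 8t + 14t^2 + 10t^3 + 6t^4

4 + 8t + 14t^2 + 10t^3 + 6t^4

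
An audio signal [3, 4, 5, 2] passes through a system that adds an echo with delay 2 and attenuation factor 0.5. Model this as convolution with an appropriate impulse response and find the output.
Direct-path + delayed-attenuated-path model → impulse response h = [1, 0, 0.5] (1 at lag 0, 0.5 at lag 2). Output y[n] = x[n] + 0.5·x[n - 2] (with x[n] = 0 outside 0..3): y[0] = 3 + 0.5×0 = 3; y[1] = 4 + 0.5×0 = 4; y[2] = 5 + 0.5×3 = 6.5; y[3] = 2 + 0.5×4 = 4.0; y[4] = 0 + 0.5×5 = 2.5; y[5] = 0 + 0.5×2 = 1.0. So y = [3, 4, 6.5, 4.0, 2.5, 1.0]

[3, 4, 6.5, 4.0, 2.5, 1.0]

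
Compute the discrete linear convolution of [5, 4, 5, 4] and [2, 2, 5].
y[0] = 5×2 = 10; y[1] = 5×2 + 4×2 = 18; y[2] = 5×5 + 4×2 + 5×2 = 43; y[3] = 4×5 + 5×2 + 4×2 = 38; y[4] = 5×5 + 4×2 = 33; y[5] = 4×5 = 20

[10, 18, 43, 38, 33, 20]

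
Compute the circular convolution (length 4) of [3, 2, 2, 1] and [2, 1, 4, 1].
Use y[k] = Σ_j f[j]·g[(k-j) mod 4]. y[0] = 3×2 + 2×1 + 2×4 + 1×1 = 17; y[1] = 3×1 + 2×2 + 2×1 + 1×4 = 13; y[2] = 3×4 + 2×1 + 2×2 + 1×1 = 19; y[3] = 3×1 + 2×4 + 2×1 + 1×2 = 15. Result: [17, 13, 19, 15]

[17, 13, 19, 15]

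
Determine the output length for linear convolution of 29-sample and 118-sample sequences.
Linear/full convolution length: m + n - 1 = 29 + 118 - 1 = 146

146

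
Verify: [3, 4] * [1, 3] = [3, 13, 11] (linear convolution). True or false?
Recompute linear convolution of [3, 4] and [1, 3]: y[0] = 3×1 = 3; y[1] = 3×3 + 4×1 = 13; y[2] = 4×3 = 12 → [3, 13, 12]. Compare to given [3, 13, 11]: they differ at index 2: given 11, correct 12, so answer: No

No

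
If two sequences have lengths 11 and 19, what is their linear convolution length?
Linear/full convolution length: m + n - 1 = 11 + 19 - 1 = 29

29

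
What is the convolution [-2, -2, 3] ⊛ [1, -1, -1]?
y[0] = -2×1 = -2; y[1] = -2×-1 + -2×1 = 0; y[2] = -2×-1 + -2×-1 + 3×1 = 7; y[3] = -2×-1 + 3×-1 = -1; y[4] = 3×-1 = -3

[-2, 0, 7, -1, -3]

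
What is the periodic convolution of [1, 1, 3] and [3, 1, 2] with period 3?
Use y[k] = Σ_j a[j]·b[(k-j) mod 3]. y[0] = 1×3 + 1×2 + 3×1 = 8; y[1] = 1×1 + 1×3 + 3×2 = 10; y[2] = 1×2 + 1×1 + 3×3 = 12. Result: [8, 10, 12]

[8, 10, 12]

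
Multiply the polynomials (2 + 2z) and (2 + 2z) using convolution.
Ascending coefficients: a = [2, 2], b = [2, 2]. c[0] = 2×2 = 4; c[1] = 2×2 + 2×2 = 8; c[2] = 2×2 = 4. Result coefficients: [4, 8, 4] → 4 + 8z + 4z^2

4 + 8z + 4z^2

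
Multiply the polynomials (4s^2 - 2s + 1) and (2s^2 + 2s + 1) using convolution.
Ascending coefficients: a = [1, -2, 4], b = [1, 2, 2]. c[0] = 1×1 = 1; c[1] = 1×2 + -2×1 = 0; c[2] = 1×2 + -2×2 + 4×1 = 2; c[3] = -2×2 + 4×2 = 4; c[4] = 4×2 = 8. Result coefficients: [1, 0, 2, 4, 8] → 8s^4 + 4s^3 + 2s^2 + 1

8s^4 + 4s^3 + 2s^2 + 1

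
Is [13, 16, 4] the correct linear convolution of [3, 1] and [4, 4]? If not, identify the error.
Recompute linear convolution of [3, 1] and [4, 4]: y[0] = 3×4 = 12; y[1] = 3×4 + 1×4 = 16; y[2] = 1×4 = 4 → [12, 16, 4]. Compare to given [13, 16, 4]: they differ at index 0: given 13, correct 12, so answer: No

No. Error at index 0: given 13, correct 12.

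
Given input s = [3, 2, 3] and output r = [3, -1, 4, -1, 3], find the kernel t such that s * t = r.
Output length 5 = len(s) + len(t) - 1 ⇒ len(t) = 3. Solve t forward using t[k] = (r[k] - Σ_{i≥1} s[i]·t[k-i]) / s[0]: t[0] = r[0] / s[0] = 3 / 3 = 1; t[1] = (r[1] - 2×1) / s[0] = (-1 - 2×1) / 3 = -1; t[2] = (r[2] - 2×-1 - 3×1) / s[0] = (4 - 2×-1 - 3×1) / 3 = 1. So t = [1, -1, 1]. Forward-check [3, 2, 3] * [1, -1, 1]: r[0] = 3×1 = 3; r[1] = 3×-1 + 2×1 = -1; r[2] = 3×1 + 2×-1 + 3×1 = 4; r[3] = 2×1 + 3×-1 = -1; r[4] = 3×1 = 3 → [3, -1, 4, -1, 3] ✓

[1, -1, 1]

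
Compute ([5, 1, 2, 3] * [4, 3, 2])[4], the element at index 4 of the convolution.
Use y[k] = Σ_i a[i]·b[k-i] at k=4. y[4] = 2×2 + 3×3 = 13

13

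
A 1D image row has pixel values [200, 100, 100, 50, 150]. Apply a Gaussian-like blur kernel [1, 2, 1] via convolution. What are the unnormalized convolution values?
Convolve image row [200, 100, 100, 50, 150] with kernel [1, 2, 1]: y[0] = 200×1 = 200; y[1] = 200×2 + 100×1 = 500; y[2] = 200×1 + 100×2 + 100×1 = 500; y[3] = 100×1 + 100×2 + 50×1 = 350; y[4] = 100×1 + 50×2 + 150×1 = 350; y[5] = 50×1 + 150×2 = 350; y[6] = 150×1 = 150 → [200, 500, 500, 350, 350, 350, 150]. Normalization factor = sum(kernel) = 4.

[200, 500, 500, 350, 350, 350, 150]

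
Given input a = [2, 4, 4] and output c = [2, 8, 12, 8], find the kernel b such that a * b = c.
Output length 4 = len(a) + len(b) - 1 ⇒ len(b) = 2. Solve b forward using b[k] = (c[k] - Σ_{i≥1} a[i]·b[k-i]) / a[0]: b[0] = c[0] / a[0] = 2 / 2 = 1; b[1] = (c[1] - 4×1) / a[0] = (8 - 4×1) / 2 = 2. So b = [1, 2]. Forward-check [2, 4, 4] * [1, 2]: c[0] = 2×1 = 2; c[1] = 2×2 + 4×1 = 8; c[2] = 4×2 + 4×1 = 12; c[3] = 4×2 = 8 → [2, 8, 12, 8] ✓

[1, 2]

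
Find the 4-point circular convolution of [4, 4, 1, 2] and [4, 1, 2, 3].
Use y[k] = Σ_j s[j]·t[(k-j) mod 4]. y[0] = 4×4 + 4×3 + 1×2 + 2×1 = 32; y[1] = 4×1 + 4×4 + 1×3 + 2×2 = 27; y[2] = 4×2 + 4×1 + 1×4 + 2×3 = 22; y[3] = 4×3 + 4×2 + 1×1 + 2×4 = 29. Result: [32, 27, 22, 29]

[32, 27, 22, 29]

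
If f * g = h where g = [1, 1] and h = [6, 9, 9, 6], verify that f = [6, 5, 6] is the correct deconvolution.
Forward-compute [6, 5, 6] * [1, 1]: h[0] = 6×1 = 6; h[1] = 6×1 + 5×1 = 11; h[2] = 5×1 + 6×1 = 11; h[3] = 6×1 = 6 → [6, 11, 11, 6]. Does not match given h = [6, 9, 9, 6].

Not verified. [6, 5, 6] * [1, 1] = [6, 11, 11, 6], which differs from [6, 9, 9, 6] at index 1.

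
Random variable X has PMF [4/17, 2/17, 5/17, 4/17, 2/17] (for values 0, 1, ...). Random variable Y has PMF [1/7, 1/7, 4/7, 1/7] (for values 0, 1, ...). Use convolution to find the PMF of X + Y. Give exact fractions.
P(X+Y=k) = Σ_i P(X=i)·P(Y=k-i) — a convolution of [4/17, 2/17, 5/17, 4/17, 2/17] and [1/7, 1/7, 4/7, 1/7]. P(X+Y=0) = (4/17)×(1/7) = 4/119; P(X+Y=1) = (4/17)×(1/7) + (2/17)×(1/7) = 4/119 + 2/119 = 6/119; P(X+Y=2) = (4/17)×(4/7) + (2/17)×(1/7) + (5/17)×(1/7) = 16/119 + 2/119 + 5/119 = 23/119; P(X+Y=3) = (4/17)×(1/7) + (2/17)×(4/7) + (5/17)×(1/7) + (4/17)×(1/7) = 4/119 + 8/119 + 5/119 + 4/119 = 3/17; P(X+Y=4) = (2/17)×(1/7) + (5/17)×(4/7) + (4/17)×(1/7) + (2/17)×(1/7) = 2/119 + 20/119 + 4/119 + 2/119 = 4/17; P(X+Y=5) = (5/17)×(1/7) + (4/17)×(4/7) + (2/17)×(1/7) = 5/119 + 16/119 + 2/119 = 23/119; P(X+Y=6) = (4/17)×(1/7) + (2/17)×(4/7) = 4/119 + 8/119 = 12/119; P(X+Y=7) = (2/17)×(1/7) = 2/119. PMF: [4/119, 6/119, 23/119, 3/17, 4/17, 23/119, 12/119, 2/119] (sums to 1 ✓)

[4/119, 6/119, 23/119, 3/17, 4/17, 23/119, 12/119, 2/119]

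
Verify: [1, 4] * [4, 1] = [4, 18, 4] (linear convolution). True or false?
Recompute linear convolution of [1, 4] and [4, 1]: y[0] = 1×4 = 4; y[1] = 1×1 + 4×4 = 17; y[2] = 4×1 = 4 → [4, 17, 4]. Compare to given [4, 18, 4]: they differ at index 1: given 18, correct 17, so answer: No

No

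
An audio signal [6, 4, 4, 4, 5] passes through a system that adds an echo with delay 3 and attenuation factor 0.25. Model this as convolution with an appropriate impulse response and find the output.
Direct-path + delayed-attenuated-path model → impulse response h = [1, 0, 0, 0.25] (1 at lag 0, 0.25 at lag 3). Output y[n] = x[n] + 0.25·x[n - 3] (with x[n] = 0 outside 0..4): y[0] = 6 + 0.25×0 = 6; y[1] = 4 + 0.25×0 = 4; y[2] = 4 + 0.25×0 = 4; y[3] = 4 + 0.25×6 = 5.5; y[4] = 5 + 0.25×4 = 6.0; y[5] = 0 + 0.25×4 = 1.0; y[6] = 0 + 0.25×4 = 1.0; y[7] = 0 + 0.25×5 = 1.25. So y = [6, 4, 4, 5.5, 6.0, 1.0, 1.0, 1.25]

[6, 4, 4, 5.5, 6.0, 1.0, 1.0, 1.25]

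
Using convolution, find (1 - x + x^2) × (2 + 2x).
Ascending coefficients: a = [1, -1, 1], b = [2, 2]. c[0] = 1×2 = 2; c[1] = 1×2 + -1×2 = 0; c[2] = -1×2 + 1×2 = 0; c[3] = 1×2 = 2. Result coefficients: [2, 0, 0, 2] → 2 + 2x^3

2 + 2x^3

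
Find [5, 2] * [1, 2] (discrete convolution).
y[0] = 5×1 = 5; y[1] = 5×2 + 2×1 = 12; y[2] = 2×2 = 4

[5, 12, 4]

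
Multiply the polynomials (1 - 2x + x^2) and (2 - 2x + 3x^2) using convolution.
Ascending coefficients: a = [1, -2, 1], b = [2, -2, 3]. c[0] = 1×2 = 2; c[1] = 1×-2 + -2×2 = -6; c[2] = 1×3 + -2×-2 + 1×2 = 9; c[3] = -2×3 + 1×-2 = -8; c[4] = 1×3 = 3. Result coefficients: [2, -6, 9, -8, 3] → 2 - 6x + 9x^2 - 8x^3 + 3x^4

2 - 6x + 9x^2 - 8x^3 + 3x^4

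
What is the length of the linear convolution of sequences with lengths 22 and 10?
Linear/full convolution length: m + n - 1 = 22 + 10 - 1 = 31

31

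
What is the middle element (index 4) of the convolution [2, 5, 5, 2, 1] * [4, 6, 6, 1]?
Use y[k] = Σ_i a[i]·b[k-i] at k=4. y[4] = 5×1 + 5×6 + 2×6 + 1×4 = 51

51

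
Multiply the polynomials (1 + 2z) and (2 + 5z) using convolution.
Ascending coefficients: a = [1, 2], b = [2, 5]. c[0] = 1×2 = 2; c[1] = 1×5 + 2×2 = 9; c[2] = 2×5 = 10. Result coefficients: [2, 9, 10] → 2 + 9z + 10z^2

2 + 9z + 10z^2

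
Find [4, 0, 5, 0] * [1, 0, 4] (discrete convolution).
y[0] = 4×1 = 4; y[1] = 4×0 + 0×1 = 0; y[2] = 4×4 + 0×0 + 5×1 = 21; y[3] = 0×4 + 5×0 + 0×1 = 0; y[4] = 5×4 + 0×0 = 20; y[5] = 0×4 = 0

[4, 0, 21, 0, 20, 0]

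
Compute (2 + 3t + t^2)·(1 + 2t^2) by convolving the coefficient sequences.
Ascending coefficients: a = [2, 3, 1], b = [1, 0, 2]. c[0] = 2×1 = 2; c[1] = 2×0 + 3×1 = 3; c[2] = 2×2 + 3×0 + 1×1 = 5; c[3] = 3×2 + 1×0 = 6; c[4] = 1×2 = 2. Result coefficients: [2, 3, 5, 6, 2] → 2 + 3t + 5t^2 + 6t^3 + 2t^4

2 + 3t + 5t^2 + 6t^3 + 2t^4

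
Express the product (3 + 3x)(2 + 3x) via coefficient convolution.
Ascending coefficients: a = [3, 3], b = [2, 3]. c[0] = 3×2 = 6; c[1] = 3×3 + 3×2 = 15; c[2] = 3×3 = 9. Result coefficients: [6, 15, 9] → 6 + 15x + 9x^2

6 + 15x + 9x^2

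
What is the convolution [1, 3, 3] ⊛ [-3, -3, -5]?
y[0] = 1×-3 = -3; y[1] = 1×-3 + 3×-3 = -12; y[2] = 1×-5 + 3×-3 + 3×-3 = -23; y[3] = 3×-5 + 3×-3 = -24; y[4] = 3×-5 = -15

[-3, -12, -23, -24, -15]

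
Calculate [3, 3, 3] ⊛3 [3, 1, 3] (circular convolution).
Use y[k] = Σ_j u[j]·v[(k-j) mod 3]. y[0] = 3×3 + 3×3 + 3×1 = 21; y[1] = 3×1 + 3×3 + 3×3 = 21; y[2] = 3×3 + 3×1 + 3×3 = 21. Result: [21, 21, 21]

[21, 21, 21]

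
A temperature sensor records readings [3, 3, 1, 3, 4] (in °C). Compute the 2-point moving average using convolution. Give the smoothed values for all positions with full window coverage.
2-point moving average kernel = [1, 1]. Apply in 'valid' mode (full window coverage): avg[0] = (3 + 3) / 2 = 3.0; avg[1] = (3 + 1) / 2 = 2.0; avg[2] = (1 + 3) / 2 = 2.0; avg[3] = (3 + 4) / 2 = 3.5. Smoothed values: [3.0, 2.0, 2.0, 3.5]

[3.0, 2.0, 2.0, 3.5]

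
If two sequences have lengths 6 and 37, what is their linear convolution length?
Linear/full convolution length: m + n - 1 = 6 + 37 - 1 = 42

42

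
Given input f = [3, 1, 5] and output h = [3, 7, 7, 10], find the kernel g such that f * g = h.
Output length 4 = len(f) + len(g) - 1 ⇒ len(g) = 2. Solve g forward using g[k] = (h[k] - Σ_{i≥1} f[i]·g[k-i]) / f[0]: g[0] = h[0] / f[0] = 3 / 3 = 1; g[1] = (h[1] - 1×1) / f[0] = (7 - 1×1) / 3 = 2. So g = [1, 2]. Forward-check [3, 1, 5] * [1, 2]: h[0] = 3×1 = 3; h[1] = 3×2 + 1×1 = 7; h[2] = 1×2 + 5×1 = 7; h[3] = 5×2 = 10 → [3, 7, 7, 10] ✓

[1, 2]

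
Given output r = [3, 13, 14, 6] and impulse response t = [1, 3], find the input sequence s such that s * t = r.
Deconvolve r=[3, 13, 14, 6] by t=[1, 3]. Since t[0]=1, solve forward: s[0] = r[0] / 1 = 3; s[1] = (r[1] - 3×3) / 1 = 4; s[2] = (r[2] - 4×3) / 1 = 2. So s = [3, 4, 2]. Check by forward convolution: r[0] = 3×1 = 3; r[1] = 3×3 + 4×1 = 13; r[2] = 4×3 + 2×1 = 14; r[3] = 2×3 = 6

[3, 4, 2]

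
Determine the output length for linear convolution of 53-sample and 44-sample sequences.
Linear/full convolution length: m + n - 1 = 53 + 44 - 1 = 96

96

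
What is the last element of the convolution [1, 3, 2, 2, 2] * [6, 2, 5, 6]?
Use y[k] = Σ_i a[i]·b[k-i] at k=7. y[7] = 2×6 = 12

12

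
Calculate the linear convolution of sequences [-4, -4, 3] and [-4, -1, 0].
y[0] = -4×-4 = 16; y[1] = -4×-1 + -4×-4 = 20; y[2] = -4×0 + -4×-1 + 3×-4 = -8; y[3] = -4×0 + 3×-1 = -3; y[4] = 3×0 = 0

[16, 20, -8, -3, 0]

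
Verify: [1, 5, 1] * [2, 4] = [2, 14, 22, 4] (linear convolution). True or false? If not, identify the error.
Recompute linear convolution of [1, 5, 1] and [2, 4]: y[0] = 1×2 = 2; y[1] = 1×4 + 5×2 = 14; y[2] = 5×4 + 1×2 = 22; y[3] = 1×4 = 4 → [2, 14, 22, 4]. Given [2, 14, 22, 4] matches, so answer: Yes

Yes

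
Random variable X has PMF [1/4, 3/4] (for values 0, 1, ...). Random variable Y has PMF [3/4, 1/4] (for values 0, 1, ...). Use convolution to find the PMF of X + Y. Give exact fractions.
P(X+Y=k) = Σ_i P(X=i)·P(Y=k-i) — a convolution of [1/4, 3/4] and [3/4, 1/4]. P(X+Y=0) = (1/4)×(3/4) = 3/16; P(X+Y=1) = (1/4)×(1/4) + (3/4)×(3/4) = 1/16 + 9/16 = 5/8; P(X+Y=2) = (3/4)×(1/4) = 3/16. PMF: [3/16, 5/8, 3/16] (sums to 1 ✓)

[3/16, 5/8, 3/16]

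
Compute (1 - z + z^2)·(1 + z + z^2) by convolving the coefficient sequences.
Ascending coefficients: a = [1, -1, 1], b = [1, 1, 1]. c[0] = 1×1 = 1; c[1] = 1×1 + -1×1 = 0; c[2] = 1×1 + -1×1 + 1×1 = 1; c[3] = -1×1 + 1×1 = 0; c[4] = 1×1 = 1. Result coefficients: [1, 0, 1, 0, 1] → 1 + z^2 + z^4

1 + z^2 + z^4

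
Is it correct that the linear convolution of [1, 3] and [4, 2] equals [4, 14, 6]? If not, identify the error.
Recompute linear convolution of [1, 3] and [4, 2]: y[0] = 1×4 = 4; y[1] = 1×2 + 3×4 = 14; y[2] = 3×2 = 6 → [4, 14, 6]. Given [4, 14, 6] matches, so answer: Yes

Yes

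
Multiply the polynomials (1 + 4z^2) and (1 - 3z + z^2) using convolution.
Ascending coefficients: a = [1, 0, 4], b = [1, -3, 1]. c[0] = 1×1 = 1; c[1] = 1×-3 + 0×1 = -3; c[2] = 1×1 + 0×-3 + 4×1 = 5; c[3] = 0×1 + 4×-3 = -12; c[4] = 4×1 = 4. Result coefficients: [1, -3, 5, -12, 4] → 1 - 3z + 5z^2 - 12z^3 + 4z^4

1 - 3z + 5z^2 - 12z^3 + 4z^4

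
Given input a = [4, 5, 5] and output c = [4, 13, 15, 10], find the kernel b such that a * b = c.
Output length 4 = len(a) + len(b) - 1 ⇒ len(b) = 2. Solve b forward using b[k] = (c[k] - Σ_{i≥1} a[i]·b[k-i]) / a[0]: b[0] = c[0] / a[0] = 4 / 4 = 1; b[1] = (c[1] - 5×1) / a[0] = (13 - 5×1) / 4 = 2. So b = [1, 2]. Forward-check [4, 5, 5] * [1, 2]: c[0] = 4×1 = 4; c[1] = 4×2 + 5×1 = 13; c[2] = 5×2 + 5×1 = 15; c[3] = 5×2 = 10 → [4, 13, 15, 10] ✓

[1, 2]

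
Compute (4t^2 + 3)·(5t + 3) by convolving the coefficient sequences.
Ascending coefficients: a = [3, 0, 4], b = [3, 5]. c[0] = 3×3 = 9; c[1] = 3×5 + 0×3 = 15; c[2] = 0×5 + 4×3 = 12; c[3] = 4×5 = 20. Result coefficients: [9, 15, 12, 20] → 20t^3 + 12t^2 + 15t + 9

20t^3 + 12t^2 + 15t + 9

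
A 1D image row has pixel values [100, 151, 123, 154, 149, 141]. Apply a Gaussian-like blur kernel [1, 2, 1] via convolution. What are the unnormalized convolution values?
Convolve image row [100, 151, 123, 154, 149, 141] with kernel [1, 2, 1]: y[0] = 100×1 = 100; y[1] = 100×2 + 151×1 = 351; y[2] = 100×1 + 151×2 + 123×1 = 525; y[3] = 151×1 + 123×2 + 154×1 = 551; y[4] = 123×1 + 154×2 + 149×1 = 580; y[5] = 154×1 + 149×2 + 141×1 = 593; y[6] = 149×1 + 141×2 = 431; y[7] = 141×1 = 141 → [100, 351, 525, 551, 580, 593, 431, 141]. Normalization factor = sum(kernel) = 4.

[100, 351, 525, 551, 580, 593, 431, 141]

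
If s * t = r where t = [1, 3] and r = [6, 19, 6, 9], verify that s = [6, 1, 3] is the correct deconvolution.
Forward-compute [6, 1, 3] * [1, 3]: r[0] = 6×1 = 6; r[1] = 6×3 + 1×1 = 19; r[2] = 1×3 + 3×1 = 6; r[3] = 3×3 = 9 → [6, 19, 6, 9]. Matches given r = [6, 19, 6, 9], so verified.

Verified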